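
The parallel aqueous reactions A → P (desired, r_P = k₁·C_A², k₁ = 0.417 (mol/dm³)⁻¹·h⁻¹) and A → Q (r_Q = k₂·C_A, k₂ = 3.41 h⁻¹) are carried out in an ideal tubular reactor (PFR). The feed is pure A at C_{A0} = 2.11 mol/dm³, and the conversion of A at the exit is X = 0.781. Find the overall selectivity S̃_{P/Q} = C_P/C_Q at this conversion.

C_A = C_{A0}(1−X) = 0.4621 mol/dm³.
Along a PFR/batch, dC_Q/dC_A = −r_Q/(r_P+r_Q) = −k₂/(k₂+k₁·C_A).
Integrating from C_{A0} to C_A: C_Q = (3.41/0.417)·ln[(3.41+0.417·2.11)/(3.41+0.417·0.462)] = 8.177·ln(4.290/3.603) = 1.428 mol/dm³.
Then C_P = (C_{A0}−C_A) − C_Q = 1.648 − 1.428 = 0.2203 mol/dm³.
S̃_{P/Q} = C_P/C_Q = 0.2203/1.428 = 0.154.

0.154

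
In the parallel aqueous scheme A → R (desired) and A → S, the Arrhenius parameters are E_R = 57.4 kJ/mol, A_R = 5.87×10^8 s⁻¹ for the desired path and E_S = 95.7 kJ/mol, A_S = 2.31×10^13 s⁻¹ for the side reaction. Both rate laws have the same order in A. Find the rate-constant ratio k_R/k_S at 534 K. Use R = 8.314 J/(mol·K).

With equal orders, S_{R/S} = k_R/k_S = (A_R/A_S)·exp[(E_S−E_R)/(RT)].
(E_S−E_R)/(RT) = (95.7−57.4)×10³/(8.314×534) = 38300/4440 = 8.627.
k_R/k_S = (5.87×10^8/2.31×10^13)·exp(8.627) = 2.541×10^-5 × 5579 = 0.142.

0.142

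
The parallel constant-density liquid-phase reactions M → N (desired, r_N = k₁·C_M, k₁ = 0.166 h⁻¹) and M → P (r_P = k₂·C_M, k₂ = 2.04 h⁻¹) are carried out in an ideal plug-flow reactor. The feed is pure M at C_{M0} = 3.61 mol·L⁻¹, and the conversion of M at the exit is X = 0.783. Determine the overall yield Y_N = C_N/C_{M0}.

0.0589

C_M = C_{M0}(1−X) = 0.7834 mol·L⁻¹.
Both paths are first order in M, so the instantaneous fraction to N is constant: dC_N/d(−C_M) = k₁/(k₁+k₂) = 0.07525.
C_N = 0.07525·(C_{M0}−C_M) = 0.07525×2.827 = 0.213 mol·L⁻¹.
Y_N = C_N/C_{M0} = 0.2127/3.61 = 0.0589.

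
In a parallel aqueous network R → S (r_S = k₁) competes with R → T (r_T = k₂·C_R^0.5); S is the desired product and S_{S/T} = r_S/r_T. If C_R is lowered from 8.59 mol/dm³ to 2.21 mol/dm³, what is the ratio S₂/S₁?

S_{S/T} = (k₁/k₂)·C_R^-0.5, so S₂/S₁ = (C_{R,2}/C_{R,1})^-0.5.
= (2.21/8.59)^(-0.5) = (0.2573)^(-0.5) = 1.97.

1.97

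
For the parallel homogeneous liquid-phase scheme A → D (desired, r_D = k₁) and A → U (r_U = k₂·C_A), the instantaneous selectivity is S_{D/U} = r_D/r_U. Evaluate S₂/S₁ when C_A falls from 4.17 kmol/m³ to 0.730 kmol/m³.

5.71

S_{D/U} = (k₁/k₂)·C_A⁻¹, so S₂/S₁ = (C_{A,2}/C_{A,1})⁻¹.
= 4.17/0.730 = 5.71.
Selectivity toward D rises as C_A falls — low-concentration operation is favoured.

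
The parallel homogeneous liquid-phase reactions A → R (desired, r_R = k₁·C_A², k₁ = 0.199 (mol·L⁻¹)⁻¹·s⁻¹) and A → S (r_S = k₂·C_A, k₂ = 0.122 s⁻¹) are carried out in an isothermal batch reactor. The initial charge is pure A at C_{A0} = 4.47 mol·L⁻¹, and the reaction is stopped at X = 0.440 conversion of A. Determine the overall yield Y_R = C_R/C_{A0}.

C_A = C_{A0}(1−X) = 2.503 mol·L⁻¹.
Along a PFR/batch, dC_S/dC_A = −r_S/(r_R+r_S) = −k₂/(k₂+k₁·C_A).
Integrating from C_{A0} to C_A: C_S = (0.122/0.199)·ln[(0.122+0.199·4.47)/(0.122+0.199·2.50)] = 0.6131·ln(1.012/0.6201) = 0.3000 mol·L⁻¹.
Then C_R = (C_{A0}−C_A) − C_S = 1.967 − 0.3000 = 1.667 mol·L⁻¹.
Y_R = C_R/C_{A0} = 1.667/4.47 = 0.373.

0.373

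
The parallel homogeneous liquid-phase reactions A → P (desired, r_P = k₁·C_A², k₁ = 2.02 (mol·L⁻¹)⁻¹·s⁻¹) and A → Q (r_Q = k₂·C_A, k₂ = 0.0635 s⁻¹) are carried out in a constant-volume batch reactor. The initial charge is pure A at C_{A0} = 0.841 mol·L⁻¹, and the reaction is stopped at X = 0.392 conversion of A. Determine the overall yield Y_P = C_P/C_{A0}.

0.374

C_A = C_{A0}(1−X) = 0.5113 mol·L⁻¹.
Along a PFR/batch, dC_Q/dC_A = −r_Q/(r_P+r_Q) = −k₂/(k₂+k₁·C_A).
Integrating from C_{A0} to C_A: C_Q = (0.0635/2.02)·ln[(0.0635+2.02·0.841)/(0.0635+2.02·0.511)] = 0.03144·ln(1.762/1.096) = 0.01492 mol·L⁻¹.
Then C_P = (C_{A0}−C_A) − C_Q = 0.3297 − 0.01492 = 0.3148 mol·L⁻¹.
Y_P = C_P/C_{A0} = 0.3148/0.841 = 0.374.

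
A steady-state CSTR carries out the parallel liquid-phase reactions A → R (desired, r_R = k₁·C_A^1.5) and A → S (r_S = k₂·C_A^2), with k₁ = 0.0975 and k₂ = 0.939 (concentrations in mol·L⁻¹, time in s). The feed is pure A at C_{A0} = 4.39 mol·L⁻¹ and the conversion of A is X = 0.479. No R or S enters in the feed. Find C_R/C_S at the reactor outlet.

Exit C_A = C_{A0}(1−X) = 4.39×0.521 = 2.287 mol·L⁻¹.
A CSTR operates uniformly at the exit composition, giving r_R = 0.3373 and r_S = 4.912 (each k·C_A^n at C_A = 2.287).
Overall selectivity = C_R/C_S = r_Rτ/(r_Sτ) = r_R/r_S = 0.0687.

0.0687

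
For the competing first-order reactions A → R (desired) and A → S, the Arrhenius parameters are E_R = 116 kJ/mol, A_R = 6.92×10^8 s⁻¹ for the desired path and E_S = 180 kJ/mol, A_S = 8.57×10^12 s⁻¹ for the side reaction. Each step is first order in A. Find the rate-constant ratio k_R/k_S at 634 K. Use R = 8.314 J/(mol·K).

k_R/k_S = (A_R/A_S)·exp[−(E_R−E_S)/(RT)] = (A_R/A_S)·exp[(E_S−E_R)/(RT)].
(E_S−E_R)/(RT) = (180−116)×10³/(8.314×634) = 64000/5271 = 12.14.
k_R/k_S = (6.92×10^8/8.57×10^12)·exp(12.14) = 8.075×10^-5 × 1.875×10^5 = 15.1.

15.1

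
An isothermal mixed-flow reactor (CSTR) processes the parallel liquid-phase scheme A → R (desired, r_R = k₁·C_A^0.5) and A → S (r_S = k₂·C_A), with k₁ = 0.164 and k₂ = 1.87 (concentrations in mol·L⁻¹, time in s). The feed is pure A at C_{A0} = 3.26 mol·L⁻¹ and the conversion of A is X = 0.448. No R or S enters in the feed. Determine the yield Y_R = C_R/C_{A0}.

Exit C_A = C_{A0}(1−X) = 3.26×0.552 = 1.800 mol·L⁻¹.
In a CSTR the entire volume is at exit conditions, so r_R = 0.164×1.800^0.5 = 0.2200 and r_S = 1.87×1.800 = 3.365.
Fraction of consumed A going to R: r_R/(r_R+r_S) = 0.06136.
C_R = 0.06136·C_{A0}·X = 0.06136×3.26×0.448 = 0.0896 mol·L⁻¹; Y_R = C_R/C_{A0} = 0.0275.

0.0275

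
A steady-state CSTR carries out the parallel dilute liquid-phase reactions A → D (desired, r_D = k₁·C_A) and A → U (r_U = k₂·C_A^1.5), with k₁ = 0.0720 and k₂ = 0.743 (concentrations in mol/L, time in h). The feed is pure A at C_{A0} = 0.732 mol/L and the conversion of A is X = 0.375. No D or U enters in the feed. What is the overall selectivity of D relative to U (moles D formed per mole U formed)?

Exit C_A = C_{A0}(1−X) = 0.732×0.625 = 0.4575 mol/L.
Rates in a CSTR are evaluated at the outlet concentration: r_D = 0.0720×0.4575 = 0.03294, r_U = 0.743×0.4575^1.5 = 0.2299.
Overall selectivity = C_D/C_U = r_Dτ/(r_Uτ) = r_D/r_U = 0.143.

0.143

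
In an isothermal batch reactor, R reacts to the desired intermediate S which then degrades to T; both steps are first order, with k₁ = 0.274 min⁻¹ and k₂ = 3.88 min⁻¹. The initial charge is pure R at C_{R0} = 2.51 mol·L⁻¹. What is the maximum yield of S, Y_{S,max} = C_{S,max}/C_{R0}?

0.0577

Evaluating C_S at t_opt = ln(k₂/k₁)/(k₂−k₁) gives C_{S,max}/C_{R0} = (k₁/k₂)^[k₂/(k₂−k₁)].
= (0.274/3.88)^(3.88/(3.88−0.274)) = (0.07062)^(1.076) = 0.05774.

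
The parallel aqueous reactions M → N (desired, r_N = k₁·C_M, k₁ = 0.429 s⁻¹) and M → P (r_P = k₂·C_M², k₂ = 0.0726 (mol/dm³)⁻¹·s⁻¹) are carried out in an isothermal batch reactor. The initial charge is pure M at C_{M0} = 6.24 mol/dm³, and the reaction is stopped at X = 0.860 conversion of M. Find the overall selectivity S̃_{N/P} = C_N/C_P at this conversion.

C_M = C_{M0}(1−X) = 0.8736 mol/dm³.
Along a PFR/batch, dC_N/dC_M = −r_N/(r_N+r_P) = −k₁/(k₁+k₂·C_M).
Integrating from C_{M0} to C_M: C_N = (0.429/0.0726)·ln[(0.429+0.0726·6.24)/(0.429+0.0726·0.874)] = 5.909·ln(0.8820/0.4924) = 3.444 mol/dm³.
C_P = (C_{M0}−C_M)−C_N = 1.922 mol/dm³; S̃_{N/P} = 3.444/1.922 = 1.79.

1.79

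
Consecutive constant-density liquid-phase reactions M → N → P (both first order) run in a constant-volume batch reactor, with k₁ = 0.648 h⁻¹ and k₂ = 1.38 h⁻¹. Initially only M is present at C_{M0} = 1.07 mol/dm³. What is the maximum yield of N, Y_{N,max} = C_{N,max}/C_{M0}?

For a first-order series the maximum intermediate yield is C_{N,max}/C_{M0} = (k₁/k₂)^[k₂/(k₂−k₁)].
= (0.648/1.38)^(1.38/(1.38−0.648)) = (0.4696)^(1.885) = 0.2405.

0.240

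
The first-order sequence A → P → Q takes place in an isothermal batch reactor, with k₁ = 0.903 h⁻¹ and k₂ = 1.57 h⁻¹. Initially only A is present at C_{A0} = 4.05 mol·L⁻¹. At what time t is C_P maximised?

0.829 h

For first-order series the maximum of C_P occurs at t_opt = ln(k₂/k₁)/(k₂−k₁).
= ln(1.57/0.903)/(1.57−0.903) = ln(1.739)/0.6670 = 0.5531/0.6670 = 0.829 h.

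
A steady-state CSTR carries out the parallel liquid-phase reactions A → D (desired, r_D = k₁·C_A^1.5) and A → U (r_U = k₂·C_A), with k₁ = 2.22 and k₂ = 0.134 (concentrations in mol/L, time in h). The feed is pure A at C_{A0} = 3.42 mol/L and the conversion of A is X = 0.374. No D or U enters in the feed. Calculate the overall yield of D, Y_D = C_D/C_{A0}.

0.359

Exit C_A = C_{A0}(1−X) = 3.42×0.626 = 2.141 mol/L.
A CSTR operates uniformly at the exit composition, giving r_D = 6.954 and r_U = 0.2869 (each k·C_A^n at C_A = 2.141).
Fraction of consumed A going to D: r_D/(r_D+r_U) = 0.9604.
C_D = 0.9604·C_{A0}·X = 0.9604×3.42×0.374 = 1.23 mol/L; Y_D = C_D/C_{A0} = 0.359.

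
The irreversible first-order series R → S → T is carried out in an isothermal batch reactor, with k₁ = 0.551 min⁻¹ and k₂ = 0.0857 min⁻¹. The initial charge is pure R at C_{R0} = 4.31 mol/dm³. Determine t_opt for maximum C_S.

4.00 min

The intermediate peaks when r₁ = r₂, i.e. k₁e^(−k₁t) = k₂e^(−k₂t), giving t_opt = ln(k₂/k₁)/(k₂−k₁).
= ln(0.0857/0.551)/(0.0857−0.551) = ln(0.1555)/-0.4653 = -1.861/-0.4653 = 4.00 min.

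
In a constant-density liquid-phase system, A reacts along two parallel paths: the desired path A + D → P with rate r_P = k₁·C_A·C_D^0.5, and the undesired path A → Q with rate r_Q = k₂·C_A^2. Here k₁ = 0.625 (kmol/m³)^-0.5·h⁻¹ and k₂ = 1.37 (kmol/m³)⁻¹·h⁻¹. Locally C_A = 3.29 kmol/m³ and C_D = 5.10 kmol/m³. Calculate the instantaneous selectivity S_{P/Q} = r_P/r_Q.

0.313

S_{P/Q} = r_P/r_Q = (k₁·C_A·C_D^0.5)/(k₂·C_A^2) = (k₁/k₂)·C_A⁻¹·C_D^0.5.
= (0.625×3.290×5.100^0.5) / (1.37×3.290^2) = 4.644/14.83 = 0.313.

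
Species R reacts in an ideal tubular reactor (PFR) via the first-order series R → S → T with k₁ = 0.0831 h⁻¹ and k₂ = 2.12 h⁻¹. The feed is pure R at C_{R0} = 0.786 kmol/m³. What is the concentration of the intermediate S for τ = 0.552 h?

0.0207 kmol/m³

For first-order series with pure R initially, C_S(τ) = k₁C_{R0}/(k₂−k₁)·(e^(−k₁τ) − e^(−k₂τ)).
e^(−k₁τ) = e^(−0.0831×0.552) = e^(−0.04587) = 0.9552; e^(−k₂τ) = e^(−1.170) = 0.3103.
C_S = 0.0831×0.786/(2.12−0.0831) × (0.9552−0.3103) = 0.03207×0.6449 = 0.02068 kmol/m³.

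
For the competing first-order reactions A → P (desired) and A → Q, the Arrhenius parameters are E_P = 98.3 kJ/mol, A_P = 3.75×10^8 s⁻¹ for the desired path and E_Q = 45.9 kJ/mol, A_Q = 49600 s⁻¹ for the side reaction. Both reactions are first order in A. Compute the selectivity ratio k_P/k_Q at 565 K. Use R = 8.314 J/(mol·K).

Since both paths have the same order in A, the concentration cancels and S_{P/Q} = k_P/k_Q = (A_P/A_Q)·exp[(E_Q−E_P)/(RT)].
(E_Q−E_P)/(RT) = (45.9−98.3)×10³/(8.314×565) = -52400/4697 = -11.16.
k_P/k_Q = (3.75×10^8/49600)·exp(-11.16) = 7560 × 1.430×10^-5 = 0.108.
Since E_P > E_Q, raising the temperature improves selectivity toward P.

0.108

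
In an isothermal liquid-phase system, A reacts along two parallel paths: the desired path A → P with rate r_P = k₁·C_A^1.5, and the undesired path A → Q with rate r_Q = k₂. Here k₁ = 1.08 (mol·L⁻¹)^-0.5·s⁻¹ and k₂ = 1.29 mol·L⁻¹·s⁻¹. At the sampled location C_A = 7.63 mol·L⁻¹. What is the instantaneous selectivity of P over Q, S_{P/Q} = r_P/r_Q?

17.6

S_{P/Q} = r_P/r_Q = (k₁·C_A^1.5)/(k₂) = (k₁/k₂)·C_A^1.5.
= (1.08×7.630^1.5) / (1.29) = 22.76/1.290 = 17.6.
Since the desired path is higher order in A, keeping C_A high (PFR or concentrated feed) favours P.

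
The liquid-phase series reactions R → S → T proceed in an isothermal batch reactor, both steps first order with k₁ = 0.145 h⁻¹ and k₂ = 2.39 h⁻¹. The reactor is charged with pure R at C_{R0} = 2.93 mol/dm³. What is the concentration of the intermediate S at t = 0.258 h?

For first-order series with pure R initially, C_S(t) = k₁C_{R0}/(k₂−k₁)·(e^(−k₁t) − e^(−k₂t)).
e^(−k₁t) = e^(−0.145×0.258) = e^(−0.03741) = 0.9633; e^(−k₂t) = e^(−0.6166) = 0.5398.
C_S = 0.145×2.93/(2.39−0.145) × (0.9633−0.5398) = 0.1892×0.4235 = 0.08015 mol/dm³.

0.0801 mol/dm³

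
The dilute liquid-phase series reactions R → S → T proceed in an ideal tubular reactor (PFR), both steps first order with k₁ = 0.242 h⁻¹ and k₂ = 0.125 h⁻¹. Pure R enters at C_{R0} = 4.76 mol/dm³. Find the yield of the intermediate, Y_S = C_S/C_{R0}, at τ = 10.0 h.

Solving the coupled first-order balances gives C_S(τ) = [k₁/(k₂−k₁)]·C_{R0}·(e^(−k₁τ) − e^(−k₂τ)).
e^(−k₁τ) = e^(−0.242×10.0) = e^(−2.420) = 0.08892; e^(−k₂τ) = e^(−1.250) = 0.2865.
C_S = 0.242×4.76/(0.125−0.242) × (0.08892−0.2865) = (-9.845)×(-0.1976) = 1.945 mol/dm³.
Y_S = C_S/C_{R0} = 1.945/4.76 = 0.409.

0.409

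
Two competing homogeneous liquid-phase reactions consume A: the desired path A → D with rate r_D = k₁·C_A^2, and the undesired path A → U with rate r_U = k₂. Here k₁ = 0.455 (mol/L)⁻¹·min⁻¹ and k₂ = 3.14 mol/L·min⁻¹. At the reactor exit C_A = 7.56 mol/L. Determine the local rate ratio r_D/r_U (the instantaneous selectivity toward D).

8.28

S_{D/U} = r_D/r_U = (k₁·C_A^2)/(k₂) = (k₁/k₂)·C_A^2.
= (0.455×7.560^2) / (3.14) = 26.00/3.140 = 8.28.
Since the desired path is higher order in A, keeping C_A high (PFR or concentrated feed) favours D.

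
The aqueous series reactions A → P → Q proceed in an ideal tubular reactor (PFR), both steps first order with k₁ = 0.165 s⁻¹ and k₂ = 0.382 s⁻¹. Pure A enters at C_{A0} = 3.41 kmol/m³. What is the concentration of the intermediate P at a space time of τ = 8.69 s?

For first-order series with pure A initially, C_P(τ) = k₁C_{A0}/(k₂−k₁)·(e^(−k₁τ) − e^(−k₂τ)).
e^(−k₁τ) = e^(−0.165×8.69) = e^(−1.434) = 0.2384; e^(−k₂τ) = e^(−3.320) = 0.03617.
C_P = 0.165×3.41/(0.382−0.165) × (0.2384−0.03617) = 2.593×0.2022 = 0.5243 kmol/m³.

0.524 kmol/m³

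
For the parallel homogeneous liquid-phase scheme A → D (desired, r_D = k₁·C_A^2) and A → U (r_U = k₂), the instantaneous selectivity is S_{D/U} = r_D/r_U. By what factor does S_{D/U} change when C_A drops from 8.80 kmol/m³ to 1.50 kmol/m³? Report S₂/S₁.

0.0291

S_{D/U} = (k₁/k₂)·C_A^2, so S₂/S₁ = (C_{A,2}/C_{A,1})^2.
= (1.50/8.80)^2 = (0.1705)^2 = 0.0291.
Selectivity toward D falls as C_A falls — high-concentration operation is favoured.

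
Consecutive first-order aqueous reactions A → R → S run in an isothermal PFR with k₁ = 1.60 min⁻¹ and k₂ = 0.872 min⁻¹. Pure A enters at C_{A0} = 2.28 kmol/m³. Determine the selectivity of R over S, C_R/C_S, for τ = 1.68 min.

0.625

For first-order series with pure A initially, C_R(τ) = k₁C_{A0}/(k₂−k₁)·(e^(−k₁τ) − e^(−k₂τ)).
e^(−k₁τ) = e^(−1.60×1.68) = e^(−2.688) = 0.06802; e^(−k₂τ) = e^(−1.465) = 0.2311.
C_R = 1.60×2.28/(0.872−1.60) × (0.06802−0.2311) = (-5.011)×(-0.1631) = 0.8171 kmol/m³.
C_A = C_{A0}e^(−k₁τ) = 0.1551 kmol/m³, so C_S = C_{A0}−C_A−C_R = 1.308 kmol/m³; C_R/C_S = 0.625.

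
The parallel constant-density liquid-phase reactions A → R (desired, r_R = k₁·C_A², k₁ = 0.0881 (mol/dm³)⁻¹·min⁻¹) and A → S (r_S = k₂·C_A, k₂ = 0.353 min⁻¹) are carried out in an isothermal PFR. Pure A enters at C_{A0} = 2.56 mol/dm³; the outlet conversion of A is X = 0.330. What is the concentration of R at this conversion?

C_A = C_{A0}(1−X) = 1.715 mol/dm³.
Along a PFR/batch, dC_S/dC_A = −r_S/(r_R+r_S) = −k₂/(k₂+k₁·C_A).
Integrating from C_{A0} to C_A: C_S = (0.353/0.0881)·ln[(0.353+0.0881·2.56)/(0.353+0.0881·1.72)] = 4.007·ln(0.5785/0.5041) = 0.5518 mol/dm³.
Then C_R = (C_{A0}−C_A) − C_S = 0.8448 − 0.5518 = 0.2930 mol/dm³.

0.293 mol/dm³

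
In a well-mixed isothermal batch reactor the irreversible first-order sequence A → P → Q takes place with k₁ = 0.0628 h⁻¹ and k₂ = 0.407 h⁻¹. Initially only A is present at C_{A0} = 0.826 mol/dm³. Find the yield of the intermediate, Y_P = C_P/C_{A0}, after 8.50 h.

The intermediate concentration in a first-order A→B→C sequence is C_P = k₁C_{A0}(e^(−k₁t) − e^(−k₂t))/(k₂−k₁).
e^(−k₁t) = e^(−0.0628×8.50) = e^(−0.5338) = 0.5864; e^(−k₂t) = e^(−3.459) = 0.03145.
C_P = 0.0628×0.826/(0.407−0.0628) × (0.5864−0.03145) = 0.1507×0.5549 = 0.08363 mol/dm³.
Y_P = C_P/C_{A0} = 0.08363/0.826 = 0.101.

0.101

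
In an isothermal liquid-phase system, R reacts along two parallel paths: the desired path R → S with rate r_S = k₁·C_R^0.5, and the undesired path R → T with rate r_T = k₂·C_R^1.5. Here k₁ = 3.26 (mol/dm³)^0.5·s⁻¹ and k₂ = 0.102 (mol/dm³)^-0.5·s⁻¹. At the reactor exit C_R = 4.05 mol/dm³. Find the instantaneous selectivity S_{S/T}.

S_{S/T} = r_S/r_T = (k₁·C_R^0.5)/(k₂·C_R^1.5) = (k₁/k₂)·C_R⁻¹.
= (3.26×4.050^0.5) / (0.102×4.050^1.5) = 6.561/0.8313 = 7.89.
The undesired path is higher order in R, so low C_R (CSTR or dilute feed) favours S.

7.89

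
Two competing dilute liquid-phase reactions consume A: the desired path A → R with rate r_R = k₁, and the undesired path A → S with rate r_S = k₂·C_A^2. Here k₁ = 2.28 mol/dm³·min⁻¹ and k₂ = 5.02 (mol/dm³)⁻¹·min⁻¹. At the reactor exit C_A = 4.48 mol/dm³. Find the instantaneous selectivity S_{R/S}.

0.0226

S_{R/S} = r_R/r_S = (k₁)/(k₂·C_A^2) = (k₁/k₂)·C_A^-2.
= (2.28) / (5.02×4.480^2) = 2.280/100.8 = 0.0226.
The undesired path is higher order in A, so low C_A (CSTR or dilute feed) favours R.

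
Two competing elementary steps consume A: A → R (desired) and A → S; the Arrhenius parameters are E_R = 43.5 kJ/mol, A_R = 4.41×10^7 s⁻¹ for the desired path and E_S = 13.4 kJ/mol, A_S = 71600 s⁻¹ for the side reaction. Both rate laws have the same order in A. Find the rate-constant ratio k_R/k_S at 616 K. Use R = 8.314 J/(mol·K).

1.73

With equal orders, S_{R/S} = k_R/k_S = (A_R/A_S)·exp[(E_S−E_R)/(RT)].
(E_S−E_R)/(RT) = (13.4−43.5)×10³/(8.314×616) = -30100/5121 = -5.877.
k_R/k_S = (4.41×10^7/71600)·exp(-5.877) = 615.9 × 0.002802 = 1.73.
Since E_R > E_S, raising the temperature improves selectivity toward R.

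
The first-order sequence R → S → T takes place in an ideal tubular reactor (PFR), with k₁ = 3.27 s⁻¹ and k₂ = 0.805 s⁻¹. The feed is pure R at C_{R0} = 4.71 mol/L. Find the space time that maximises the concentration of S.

0.569 s

The intermediate peaks when r₁ = r₂, i.e. k₁e^(−k₁τ) = k₂e^(−k₂τ), giving τ_opt = ln(k₂/k₁)/(k₂−k₁).
= ln(0.805/3.27)/(0.805−3.27) = ln(0.2462)/-2.465 = -1.402/-2.465 = 0.569 s.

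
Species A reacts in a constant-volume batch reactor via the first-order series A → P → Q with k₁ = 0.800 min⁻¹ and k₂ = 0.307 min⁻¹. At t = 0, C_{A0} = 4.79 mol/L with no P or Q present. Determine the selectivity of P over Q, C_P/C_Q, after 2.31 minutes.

The intermediate concentration in a first-order A→B→C sequence is C_P = k₁C_{A0}(e^(−k₁t) − e^(−k₂t))/(k₂−k₁).
e^(−k₁t) = e^(−0.800×2.31) = e^(−1.848) = 0.1576; e^(−k₂t) = e^(−0.7092) = 0.4921.
C_P = 0.800×4.79/(0.307−0.800) × (0.1576−0.4921) = (-7.773)×(-0.3345) = 2.600 mol/L.
C_A = C_{A0}e^(−k₁t) = 0.7547 mol/L, so C_Q = C_{A0}−C_A−C_P = 1.435 mol/L; C_P/C_Q = 1.81.

1.81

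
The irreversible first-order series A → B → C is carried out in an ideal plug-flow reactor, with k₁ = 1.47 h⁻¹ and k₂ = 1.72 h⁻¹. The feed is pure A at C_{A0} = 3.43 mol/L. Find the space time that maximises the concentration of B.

The intermediate peaks when r₁ = r₂, i.e. k₁e^(−k₁τ) = k₂e^(−k₂τ), giving τ_opt = ln(k₂/k₁)/(k₂−k₁).
= ln(1.72/1.47)/(1.72−1.47) = ln(1.170)/0.2500 = 0.1571/0.2500 = 0.628 h.

0.628 h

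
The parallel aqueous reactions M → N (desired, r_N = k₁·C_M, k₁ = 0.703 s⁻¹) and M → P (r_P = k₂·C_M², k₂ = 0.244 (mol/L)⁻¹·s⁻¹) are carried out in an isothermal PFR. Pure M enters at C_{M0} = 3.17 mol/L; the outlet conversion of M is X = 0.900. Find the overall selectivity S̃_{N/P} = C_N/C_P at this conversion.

C_M = C_{M0}(1−X) = 0.3170 mol/L.
Along a PFR/batch, dC_N/dC_M = −r_N/(r_N+r_P) = −k₁/(k₁+k₂·C_M).
Integrating from C_{M0} to C_M: C_N = (0.703/0.244)·ln[(0.703+0.244·3.17)/(0.703+0.244·0.317)] = 2.881·ln(1.476/0.7803) = 1.837 mol/L.
C_P = (C_{M0}−C_M)−C_N = 1.016 mol/L; S̃_{N/P} = 1.837/1.016 = 1.81.

1.81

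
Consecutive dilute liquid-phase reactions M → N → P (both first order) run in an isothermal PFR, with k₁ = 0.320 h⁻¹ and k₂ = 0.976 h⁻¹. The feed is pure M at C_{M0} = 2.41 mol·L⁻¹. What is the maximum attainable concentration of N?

At the optimum, C_{N,max}/C_{M0} = (k₁/k₂)^[k₂/(k₂−k₁)].
= (0.320/0.976)^(0.976/(0.976−0.320)) = (0.3279)^(1.488) = 0.1903.
C_{N,max} = 0.1903×2.41 = 0.459 mol·L⁻¹.

0.459 mol·L⁻¹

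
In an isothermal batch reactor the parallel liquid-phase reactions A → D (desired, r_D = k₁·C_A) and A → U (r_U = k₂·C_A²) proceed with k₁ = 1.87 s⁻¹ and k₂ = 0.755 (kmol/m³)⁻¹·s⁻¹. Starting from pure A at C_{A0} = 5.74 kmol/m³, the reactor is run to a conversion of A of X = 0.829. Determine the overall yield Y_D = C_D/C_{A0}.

C_A = C_{A0}(1−X) = 0.9815 kmol/m³.
Along a PFR/batch, dC_D/dC_A = −r_D/(r_D+r_U) = −k₁/(k₁+k₂·C_A).
Integrating from C_{A0} to C_A: C_D = (1.87/0.755)·ln[(1.87+0.755·5.74)/(1.87+0.755·0.982)] = 2.477·ln(6.204/2.611) = 2.143 kmol/m³.
Y_D = C_D/C_{A0} = 2.143/5.74 = 0.373.

0.373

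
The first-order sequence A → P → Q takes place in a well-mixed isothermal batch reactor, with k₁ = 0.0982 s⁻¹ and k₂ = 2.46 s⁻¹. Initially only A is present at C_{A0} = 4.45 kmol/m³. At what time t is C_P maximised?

Setting dC_P/dt = 0 gives t_opt = ln(k₂/k₁)/(k₂−k₁).
= ln(2.46/0.0982)/(2.46−0.0982) = ln(25.05)/2.362 = 3.221/2.362 = 1.36 s.

1.36 s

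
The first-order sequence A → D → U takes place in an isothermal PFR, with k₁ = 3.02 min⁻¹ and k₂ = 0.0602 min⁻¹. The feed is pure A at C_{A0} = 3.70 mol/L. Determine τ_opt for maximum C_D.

1.32 min

The intermediate peaks when r₁ = r₂, i.e. k₁e^(−k₁τ) = k₂e^(−k₂τ), giving τ_opt = ln(k₂/k₁)/(k₂−k₁).
= ln(0.0602/3.02)/(0.0602−3.02) = ln(0.01993)/-2.960 = -3.915/-2.960 = 1.32 min.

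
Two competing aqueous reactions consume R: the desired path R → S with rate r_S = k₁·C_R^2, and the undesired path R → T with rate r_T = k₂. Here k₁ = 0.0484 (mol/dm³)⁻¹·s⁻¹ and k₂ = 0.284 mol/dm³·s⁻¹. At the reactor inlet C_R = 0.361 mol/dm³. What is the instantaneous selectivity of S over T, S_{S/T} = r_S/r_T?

0.0222

S_{S/T} = r_S/r_T = (k₁·C_R^2)/(k₂) = (k₁/k₂)·C_R^2.
= (0.0484×0.3610^2) / (0.284) = 0.006308/0.2840 = 0.0222.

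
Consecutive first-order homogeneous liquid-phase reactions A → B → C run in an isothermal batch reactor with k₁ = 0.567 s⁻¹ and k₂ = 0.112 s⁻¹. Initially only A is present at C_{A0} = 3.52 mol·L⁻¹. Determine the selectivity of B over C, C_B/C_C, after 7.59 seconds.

1.10

For first-order series with pure A initially, C_B(t) = k₁C_{A0}/(k₂−k₁)·(e^(−k₁t) − e^(−k₂t)).
e^(−k₁t) = e^(−0.567×7.59) = e^(−4.304) = 0.01352; e^(−k₂t) = e^(−0.8501) = 0.4274.
C_B = 0.567×3.52/(0.112−0.567) × (0.01352−0.4274) = (-4.386)×(-0.4139) = 1.815 mol·L⁻¹.
C_A = C_{A0}e^(−k₁t) = 0.04759 mol·L⁻¹, so C_C = C_{A0}−C_A−C_B = 1.657 mol·L⁻¹; C_B/C_C = 1.10.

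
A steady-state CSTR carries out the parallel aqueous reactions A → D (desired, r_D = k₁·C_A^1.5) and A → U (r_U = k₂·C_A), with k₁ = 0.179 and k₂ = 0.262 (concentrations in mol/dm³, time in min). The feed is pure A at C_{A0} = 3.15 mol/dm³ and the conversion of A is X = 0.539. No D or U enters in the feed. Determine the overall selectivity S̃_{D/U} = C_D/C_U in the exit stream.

Exit C_A = C_{A0}(1−X) = 3.15×0.461 = 1.452 mol/dm³.
Rates in a CSTR are evaluated at the outlet concentration: r_D = 0.179×1.452^1.5 = 0.3132, r_U = 0.262×1.452 = 0.3805.
Overall selectivity = C_D/C_U = r_Dτ/(r_Uτ) = r_D/r_U = 0.823.

0.823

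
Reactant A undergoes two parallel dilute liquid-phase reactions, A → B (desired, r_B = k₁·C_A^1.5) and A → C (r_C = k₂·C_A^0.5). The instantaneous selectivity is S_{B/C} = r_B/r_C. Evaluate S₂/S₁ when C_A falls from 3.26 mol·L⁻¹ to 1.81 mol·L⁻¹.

S_{B/C} = (k₁/k₂)·C_A, so S₂/S₁ = (C_{A,2}/C_{A,1}).
= 1.81/3.26 = 0.555.

0.555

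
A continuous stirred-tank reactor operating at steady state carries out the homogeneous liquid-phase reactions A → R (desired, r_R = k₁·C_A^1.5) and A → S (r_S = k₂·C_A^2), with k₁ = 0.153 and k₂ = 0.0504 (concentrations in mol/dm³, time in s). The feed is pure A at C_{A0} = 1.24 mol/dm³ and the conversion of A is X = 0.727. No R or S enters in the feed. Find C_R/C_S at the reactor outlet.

5.22

Exit C_A = C_{A0}(1−X) = 1.24×0.273 = 0.3385 mol/dm³.
A CSTR operates uniformly at the exit composition, giving r_R = 0.03013 and r_S = 0.005776 (each k·C_A^n at C_A = 0.3385).
Overall selectivity = C_R/C_S = r_Rτ/(r_Sτ) = r_R/r_S = 5.22.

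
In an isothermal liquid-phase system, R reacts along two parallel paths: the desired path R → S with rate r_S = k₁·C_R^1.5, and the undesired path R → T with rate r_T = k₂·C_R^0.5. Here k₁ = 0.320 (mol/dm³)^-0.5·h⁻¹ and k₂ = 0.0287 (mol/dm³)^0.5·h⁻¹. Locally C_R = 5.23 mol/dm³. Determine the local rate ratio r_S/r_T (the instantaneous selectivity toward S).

S_{S/T} = r_S/r_T = (k₁·C_R^1.5)/(k₂·C_R^0.5) = (k₁/k₂)·C_R.
= (0.320×5.230^1.5) / (0.0287×5.230^0.5) = 3.827/0.06563 = 58.3.
Since the desired path is higher order in R, keeping C_R high (PFR or concentrated feed) favours S.

58.3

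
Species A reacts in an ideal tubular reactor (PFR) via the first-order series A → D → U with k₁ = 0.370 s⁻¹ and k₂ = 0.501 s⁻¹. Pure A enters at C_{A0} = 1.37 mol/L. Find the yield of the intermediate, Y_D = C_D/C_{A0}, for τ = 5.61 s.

0.184

The intermediate concentration in a first-order A→B→C sequence is C_D = k₁C_{A0}(e^(−k₁τ) − e^(−k₂τ))/(k₂−k₁).
e^(−k₁τ) = e^(−0.370×5.61) = e^(−2.076) = 0.1255; e^(−k₂τ) = e^(−2.811) = 0.06017.
C_D = 0.370×1.37/(0.501−0.370) × (0.1255−0.06017) = 3.869×0.06530 = 0.2527 mol/L.
Y_D = C_D/C_{A0} = 0.2527/1.37 = 0.184.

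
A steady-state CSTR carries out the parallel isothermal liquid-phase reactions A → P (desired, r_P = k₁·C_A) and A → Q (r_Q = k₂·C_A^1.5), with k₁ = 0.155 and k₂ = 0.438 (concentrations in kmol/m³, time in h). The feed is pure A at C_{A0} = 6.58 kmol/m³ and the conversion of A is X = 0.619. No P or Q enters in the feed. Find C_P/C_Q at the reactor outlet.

Exit C_A = C_{A0}(1−X) = 6.58×0.381 = 2.507 kmol/m³.
Rates in a CSTR are evaluated at the outlet concentration: r_P = 0.155×2.507 = 0.3886, r_Q = 0.438×2.507^1.5 = 1.739.
Overall selectivity = C_P/C_Q = r_Pτ/(r_Qτ) = r_P/r_Q = 0.224.

0.224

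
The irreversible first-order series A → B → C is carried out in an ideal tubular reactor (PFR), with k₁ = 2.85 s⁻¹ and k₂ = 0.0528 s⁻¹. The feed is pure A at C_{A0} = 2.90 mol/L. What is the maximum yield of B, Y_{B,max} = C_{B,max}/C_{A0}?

At the optimum, C_{B,max}/C_{A0} = (k₁/k₂)^[k₂/(k₂−k₁)].
= (2.85/0.0528)^(0.0528/(0.0528−2.85)) = (53.98)^(-0.01888) = 0.9275.

0.927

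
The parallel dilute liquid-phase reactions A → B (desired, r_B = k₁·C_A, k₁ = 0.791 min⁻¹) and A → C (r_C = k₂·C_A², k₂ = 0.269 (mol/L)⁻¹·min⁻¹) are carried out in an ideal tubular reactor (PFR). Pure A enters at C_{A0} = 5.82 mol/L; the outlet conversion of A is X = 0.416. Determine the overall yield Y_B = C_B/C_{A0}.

0.163

C_A = C_{A0}(1−X) = 3.399 mol/L.
Along a PFR/batch, dC_B/dC_A = −r_B/(r_B+r_C) = −k₁/(k₁+k₂·C_A).
Integrating from C_{A0} to C_A: C_B = (0.791/0.269)·ln[(0.791+0.269·5.82)/(0.791+0.269·3.40)] = 2.941·ln(2.357/1.705) = 0.9512 mol/L.
Y_B = C_B/C_{A0} = 0.9512/5.82 = 0.163.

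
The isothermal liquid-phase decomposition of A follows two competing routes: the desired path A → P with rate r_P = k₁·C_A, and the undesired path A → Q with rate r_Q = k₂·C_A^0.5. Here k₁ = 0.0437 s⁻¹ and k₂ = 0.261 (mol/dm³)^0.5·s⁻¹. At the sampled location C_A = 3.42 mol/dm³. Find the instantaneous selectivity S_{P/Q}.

S_{P/Q} = r_P/r_Q = (k₁·C_A)/(k₂·C_A^0.5) = (k₁/k₂)·C_A^0.5.
= (0.0437×3.420) / (0.261×3.420^0.5) = 0.1495/0.4827 = 0.310.

0.310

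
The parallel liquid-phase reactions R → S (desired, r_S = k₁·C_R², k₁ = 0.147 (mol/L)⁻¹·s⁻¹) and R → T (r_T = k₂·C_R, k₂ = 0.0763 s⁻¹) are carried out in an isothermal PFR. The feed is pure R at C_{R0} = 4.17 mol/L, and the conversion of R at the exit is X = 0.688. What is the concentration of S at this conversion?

C_R = C_{R0}(1−X) = 1.301 mol/L.
Along a PFR/batch, dC_T/dC_R = −r_T/(r_S+r_T) = −k₂/(k₂+k₁·C_R).
Integrating from C_{R0} to C_R: C_T = (0.0763/0.147)·ln[(0.0763+0.147·4.17)/(0.0763+0.147·1.30)] = 0.5190·ln(0.6893/0.2676) = 0.4912 mol/L.
Then C_S = (C_{R0}−C_R) − C_T = 2.869 − 0.4912 = 2.378 mol/L.

2.38 mol/L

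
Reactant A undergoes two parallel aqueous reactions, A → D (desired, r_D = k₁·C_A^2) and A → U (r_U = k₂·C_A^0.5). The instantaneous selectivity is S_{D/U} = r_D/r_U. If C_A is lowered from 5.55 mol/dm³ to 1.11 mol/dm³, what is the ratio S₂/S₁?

S_{D/U} = (k₁/k₂)·C_A^1.5, so S₂/S₁ = (C_{A,2}/C_{A,1})^1.5.
= (1.11/5.55)^1.5 = (0.2000)^1.5 = 0.0894.
Selectivity toward D falls as C_A falls — high-concentration operation is favoured.

0.0894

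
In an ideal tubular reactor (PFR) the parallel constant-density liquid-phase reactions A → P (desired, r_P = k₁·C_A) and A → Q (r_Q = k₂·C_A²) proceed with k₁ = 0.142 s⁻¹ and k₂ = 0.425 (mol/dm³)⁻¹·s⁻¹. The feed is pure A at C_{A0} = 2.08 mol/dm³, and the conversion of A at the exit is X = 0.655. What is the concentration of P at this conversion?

0.278 mol/dm³

C_A = C_{A0}(1−X) = 0.7176 mol/dm³.
Along a PFR/batch, dC_P/dC_A = −r_P/(r_P+r_Q) = −k₁/(k₁+k₂·C_A).
Integrating from C_{A0} to C_A: C_P = (0.142/0.425)·ln[(0.142+0.425·2.08)/(0.142+0.425·0.718)] = 0.3341·ln(1.026/0.4470) = 0.2776 mol/dm³.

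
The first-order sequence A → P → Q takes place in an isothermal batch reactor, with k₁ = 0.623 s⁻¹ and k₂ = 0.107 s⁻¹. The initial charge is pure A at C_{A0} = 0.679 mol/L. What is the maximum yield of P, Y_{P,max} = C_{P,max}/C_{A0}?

0.694

At the optimum, C_{P,max}/C_{A0} = (k₁/k₂)^[k₂/(k₂−k₁)].
= (0.623/0.107)^(0.107/(0.107−0.623)) = (5.822)^(-0.2074) = 0.6940.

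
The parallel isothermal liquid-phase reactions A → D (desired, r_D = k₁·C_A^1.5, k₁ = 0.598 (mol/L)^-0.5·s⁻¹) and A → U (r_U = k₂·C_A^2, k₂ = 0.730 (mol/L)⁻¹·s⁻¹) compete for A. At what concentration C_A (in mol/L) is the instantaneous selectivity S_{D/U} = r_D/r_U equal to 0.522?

S_{D/U} = (k₁/k₂)·C_A^-0.5 ⇒ C_A = (S·k₂/k₁)^(-2).
= (0.522×0.730/0.598)^(-2) = (0.6372)^(-2) = 2.46 mol/L.

2.46 mol/L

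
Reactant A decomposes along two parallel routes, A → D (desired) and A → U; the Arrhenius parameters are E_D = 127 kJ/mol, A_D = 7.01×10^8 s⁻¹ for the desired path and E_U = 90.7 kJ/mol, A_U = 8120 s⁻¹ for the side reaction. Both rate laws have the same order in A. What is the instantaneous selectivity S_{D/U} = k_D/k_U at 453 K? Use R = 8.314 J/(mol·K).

With equal orders, S_{D/U} = k_D/k_U = (A_D/A_U)·exp[(E_U−E_D)/(RT)].
(E_U−E_D)/(RT) = (90.7−127)×10³/(8.314×453) = -36300/3766 = -9.638.
k_D/k_U = (7.01×10^8/8120)·exp(-9.638) = 86330 × 6.519×10^-5 = 5.63.
Since E_D > E_U, raising the temperature improves selectivity toward D.

5.63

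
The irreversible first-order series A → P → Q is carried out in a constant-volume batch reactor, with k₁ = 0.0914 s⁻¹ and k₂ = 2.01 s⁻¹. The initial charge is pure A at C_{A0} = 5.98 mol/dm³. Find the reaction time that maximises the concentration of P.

1.61 s

For first-order series the maximum of C_P occurs at t_opt = ln(k₂/k₁)/(k₂−k₁).
= ln(2.01/0.0914)/(2.01−0.0914) = ln(21.99)/1.919 = 3.091/1.919 = 1.61 s.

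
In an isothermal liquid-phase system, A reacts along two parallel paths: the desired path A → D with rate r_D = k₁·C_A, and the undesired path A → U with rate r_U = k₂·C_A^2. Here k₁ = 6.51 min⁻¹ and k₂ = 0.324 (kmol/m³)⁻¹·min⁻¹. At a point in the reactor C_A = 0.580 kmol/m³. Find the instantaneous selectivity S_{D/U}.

S_{D/U} = r_D/r_U = (k₁·C_A)/(k₂·C_A^2) = (k₁/k₂)·C_A⁻¹.
= (6.51×0.5800) / (0.324×0.5800^2) = 3.776/0.1090 = 34.6.
The undesired path is higher order in A, so low C_A (CSTR or dilute feed) favours D.

34.6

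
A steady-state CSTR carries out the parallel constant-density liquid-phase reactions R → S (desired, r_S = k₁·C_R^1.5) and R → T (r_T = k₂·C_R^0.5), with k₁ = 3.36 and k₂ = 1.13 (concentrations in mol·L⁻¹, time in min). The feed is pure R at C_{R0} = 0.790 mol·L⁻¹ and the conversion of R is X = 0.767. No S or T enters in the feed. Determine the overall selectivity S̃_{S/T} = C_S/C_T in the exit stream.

Exit C_R = C_{R0}(1−X) = 0.790×0.233 = 0.1841 mol·L⁻¹.
Rates in a CSTR are evaluated at the outlet concentration: r_S = 3.36×0.1841^1.5 = 0.2653, r_T = 1.13×0.1841^0.5 = 0.4848.
Overall selectivity = C_S/C_T = r_Sτ/(r_Tτ) = r_S/r_T = 0.547.

0.547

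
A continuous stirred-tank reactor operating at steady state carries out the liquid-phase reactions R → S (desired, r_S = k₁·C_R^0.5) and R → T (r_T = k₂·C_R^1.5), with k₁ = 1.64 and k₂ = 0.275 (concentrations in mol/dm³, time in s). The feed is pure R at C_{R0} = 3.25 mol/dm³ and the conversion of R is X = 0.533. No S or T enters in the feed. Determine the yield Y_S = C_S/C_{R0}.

Exit C_R = C_{R0}(1−X) = 3.25×0.467 = 1.518 mol/dm³.
In a CSTR the entire volume is at exit conditions, so r_S = 1.64×1.518^0.5 = 2.020 and r_T = 0.275×1.518^1.5 = 0.5142.
Fraction of consumed R going to S: r_S/(r_S+r_T) = 0.7971.
C_S = 0.7971·C_{R0}·X = 0.7971×3.25×0.533 = 1.38 mol/dm³; Y_S = C_S/C_{R0} = 0.425.

0.425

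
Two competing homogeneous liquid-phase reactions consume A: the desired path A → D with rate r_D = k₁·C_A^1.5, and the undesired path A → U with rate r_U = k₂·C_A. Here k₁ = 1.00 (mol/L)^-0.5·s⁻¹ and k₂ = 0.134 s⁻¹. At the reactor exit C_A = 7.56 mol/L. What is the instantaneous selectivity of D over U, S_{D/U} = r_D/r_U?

S_{D/U} = r_D/r_U = (k₁·C_A^1.5)/(k₂·C_A) = (k₁/k₂)·C_A^0.5.
= (1.00×7.560^1.5) / (0.134×7.560) = 20.79/1.013 = 20.5.
Since the desired path is higher order in A, keeping C_A high (PFR or concentrated feed) favours D.

20.5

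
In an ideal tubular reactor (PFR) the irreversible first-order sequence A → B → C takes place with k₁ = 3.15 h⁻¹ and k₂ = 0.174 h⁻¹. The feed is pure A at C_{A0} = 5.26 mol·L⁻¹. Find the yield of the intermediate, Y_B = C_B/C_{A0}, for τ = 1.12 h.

0.840

The intermediate concentration in a first-order A→B→C sequence is C_B = k₁C_{A0}(e^(−k₁τ) − e^(−k₂τ))/(k₂−k₁).
e^(−k₁τ) = e^(−3.15×1.12) = e^(−3.528) = 0.02936; e^(−k₂τ) = e^(−0.1949) = 0.8229.
C_B = 3.15×5.26/(0.174−3.15) × (0.02936−0.8229) = (-5.568)×(-0.7936) = 4.418 mol·L⁻¹.
Y_B = C_B/C_{A0} = 4.418/5.26 = 0.840.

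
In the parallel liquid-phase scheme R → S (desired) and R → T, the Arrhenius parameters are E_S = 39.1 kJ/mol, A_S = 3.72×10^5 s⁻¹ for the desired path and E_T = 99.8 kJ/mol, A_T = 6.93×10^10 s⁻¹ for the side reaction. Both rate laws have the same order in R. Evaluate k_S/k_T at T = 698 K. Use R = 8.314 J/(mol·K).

0.187

With equal orders, S_{S/T} = k_S/k_T = (A_S/A_T)·exp[(E_T−E_S)/(RT)].
(E_T−E_S)/(RT) = (99.8−39.1)×10³/(8.314×698) = 60700/5803 = 10.46.
k_S/k_T = (3.72×10^5/6.93×10^10)·exp(10.46) = 5.368×10^-6 × 34884 = 0.187.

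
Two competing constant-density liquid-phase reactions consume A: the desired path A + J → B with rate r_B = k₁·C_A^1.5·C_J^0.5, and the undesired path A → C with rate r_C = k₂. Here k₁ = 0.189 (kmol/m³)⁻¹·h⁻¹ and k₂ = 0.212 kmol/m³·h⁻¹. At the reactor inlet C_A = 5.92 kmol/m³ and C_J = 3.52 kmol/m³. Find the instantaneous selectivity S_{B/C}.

24.1

S_{B/C} = r_B/r_C = (k₁·C_A^1.5·C_J^0.5)/(k₂) = (k₁/k₂)·C_A^1.5·C_J^0.5.
= (0.189×5.920^1.5×3.520^0.5) / (0.212) = 5.108/0.2120 = 24.1.
Since the desired path is higher order in A, keeping C_A high (PFR or concentrated feed) favours B.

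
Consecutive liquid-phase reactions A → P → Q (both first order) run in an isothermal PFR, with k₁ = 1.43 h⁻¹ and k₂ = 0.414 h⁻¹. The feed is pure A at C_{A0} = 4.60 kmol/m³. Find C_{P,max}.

2.78 kmol/m³

At the optimum, C_{P,max}/C_{A0} = (k₁/k₂)^[k₂/(k₂−k₁)].
= (1.43/0.414)^(0.414/(0.414−1.43)) = (3.454)^(-0.4075) = 0.6034.
C_{P,max} = 0.6034×4.60 = 2.78 kmol/m³.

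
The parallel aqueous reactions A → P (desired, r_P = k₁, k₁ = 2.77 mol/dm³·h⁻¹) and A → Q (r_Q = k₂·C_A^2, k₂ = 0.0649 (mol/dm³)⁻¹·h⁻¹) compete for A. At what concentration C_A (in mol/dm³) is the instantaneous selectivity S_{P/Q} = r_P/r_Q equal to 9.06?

S_{P/Q} = (k₁/k₂)·C_A^-2 ⇒ C_A = (S·k₂/k₁)^(-0.5).
= (9.06×0.0649/2.77)^(-0.5) = (0.2123)^(-0.5) = 2.17 mol/dm³.

2.17 mol/dm³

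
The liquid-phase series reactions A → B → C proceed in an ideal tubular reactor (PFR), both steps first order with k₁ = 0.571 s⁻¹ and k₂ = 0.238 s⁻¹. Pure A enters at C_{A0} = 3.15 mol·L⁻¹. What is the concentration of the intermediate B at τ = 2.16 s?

1.66 mol·L⁻¹

For first-order series with pure A initially, C_B(τ) = k₁C_{A0}/(k₂−k₁)·(e^(−k₁τ) − e^(−k₂τ)).
e^(−k₁τ) = e^(−0.571×2.16) = e^(−1.233) = 0.2913; e^(−k₂τ) = e^(−0.5141) = 0.5981.
C_B = 0.571×3.15/(0.238−0.571) × (0.2913−0.5981) = (-5.401)×(-0.3067) = 1.657 mol·L⁻¹.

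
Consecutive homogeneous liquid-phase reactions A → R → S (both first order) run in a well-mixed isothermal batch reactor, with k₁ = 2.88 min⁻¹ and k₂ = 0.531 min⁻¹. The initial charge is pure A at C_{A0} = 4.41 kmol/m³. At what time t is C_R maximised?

0.720 min

For first-order series the maximum of C_R occurs at t_opt = ln(k₂/k₁)/(k₂−k₁).
= ln(0.531/2.88)/(0.531−2.88) = ln(0.1844)/-2.349 = -1.691/-2.349 = 0.720 min.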